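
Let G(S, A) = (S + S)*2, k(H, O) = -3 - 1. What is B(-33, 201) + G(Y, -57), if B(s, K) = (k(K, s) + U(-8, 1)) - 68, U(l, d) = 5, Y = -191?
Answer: -831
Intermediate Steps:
k(H, O) = -4
B(s, K) = -67 (B(s, K) = (-4 + 5) - 68 = 1 - 68 = -67)
G(S, A) = 4*S (G(S, A) = (2*S)*2 = 4*S)
B(-33, 201) + G(Y, -57) = -67 + 4*(-191) = -67 - 764 = -831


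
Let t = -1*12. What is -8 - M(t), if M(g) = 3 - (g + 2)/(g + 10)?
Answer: -6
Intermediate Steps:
t = -12
M(g) = 3 - (2 + g)/(10 + g)
-8 - M(t) = -8 - 2*(14 - 12)/(10 - 12) = -8 - 2*2/(-2) = -8 - 2*(-1)*2/2 = -8 - 1*(-2) = -8 + 2 = -6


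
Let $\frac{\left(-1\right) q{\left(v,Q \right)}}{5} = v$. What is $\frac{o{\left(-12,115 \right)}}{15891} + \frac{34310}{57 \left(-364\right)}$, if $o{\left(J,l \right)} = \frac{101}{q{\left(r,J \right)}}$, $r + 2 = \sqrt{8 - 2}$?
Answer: $- \frac{454699433}{274755390} - \frac{101 \sqrt{6}}{158910} \approx -1.6565$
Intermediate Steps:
$r = -2 + \sqrt{6}$ ($r = -2 + \sqrt{8 - 2} = -2 + \sqrt{6} \approx 0.44949$)
$q{\left(v,Q \right)} = - 5 v$
$o{\left(J,l \right)} = \frac{101}{10 - 5 \sqrt{6}}$ ($o{\left(J,l \right)} = \frac{101}{\left(-5\right) \left(-2 + \sqrt{6}\right)} = \frac{101}{10 - 5 \sqrt{6}}$)
$\frac{o{\left(-12,115 \right)}}{15891} + \frac{34310}{57 \left(-364\right)} = \frac{- \frac{101}{5} - \frac{101 \sqrt{6}}{10}}{15891} + \frac{34310}{57 \left(-364\right)} = \left(- \frac{101}{5} - \frac{101 \sqrt{6}}{10}\right) \frac{1}{15891} + \frac{34310}{-20748} = \left(- \frac{101}{79455} - \frac{101 \sqrt{6}}{158910}\right) + 34310 \left(- \frac{1}{20748}\right) = \left(- \frac{101}{79455} - \frac{101 \sqrt{6}}{158910}\right) - \frac{17155}{10374} = - \frac{454699433}{274755390} - \frac{101 \sqrt{6}}{158910}$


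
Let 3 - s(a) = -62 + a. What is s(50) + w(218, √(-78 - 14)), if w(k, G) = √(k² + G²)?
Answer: 15 + 154*√2 ≈ 232.79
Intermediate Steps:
s(a) = 65 - a (s(a) = 3 - (-62 + a) = 3 + (62 - a) = 65 - a)
w(k, G) = √(G² + k²)
s(50) + w(218, √(-78 - 14)) = (65 - 1*50) + √((√(-78 - 14))² + 218²) = (65 - 50) + √((√(-92))² + 47524) = 15 + √((2*I*√23)² + 47524) = 15 + √(-92 + 47524) = 15 + √47432 = 15 + 154*√2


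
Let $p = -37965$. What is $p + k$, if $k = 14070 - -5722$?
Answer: $-18173$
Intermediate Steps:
$k = 19792$ ($k = 14070 + 5722 = 19792$)
$p + k = -37965 + 19792 = -18173$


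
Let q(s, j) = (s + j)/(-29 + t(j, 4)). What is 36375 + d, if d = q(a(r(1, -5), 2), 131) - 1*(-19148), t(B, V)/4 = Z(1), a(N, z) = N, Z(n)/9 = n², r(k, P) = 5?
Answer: 388797/7 ≈ 55542.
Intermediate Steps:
Z(n) = 9*n²
t(B, V) = 36 (t(B, V) = 4*(9*1²) = 4*(9*1) = 4*9 = 36)
q(s, j) = j/7 + s/7 (q(s, j) = (s + j)/(-29 + 36) = (j + s)/7 = (j + s)*(⅐) = j/7 + s/7)
d = 134172/7 (d = ((⅐)*131 + (⅐)*5) - 1*(-19148) = (131/7 + 5/7) + 19148 = 136/7 + 19148 = 134172/7 ≈ 19167.)
36375 + d = 36375 + 134172/7 = 388797/7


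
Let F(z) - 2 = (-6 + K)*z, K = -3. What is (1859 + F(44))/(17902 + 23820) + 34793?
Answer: 1451635011/41722 ≈ 34793.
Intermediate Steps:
F(z) = 2 - 9*z (F(z) = 2 + (-6 - 3)*z = 2 - 9*z)
(1859 + F(44))/(17902 + 23820) + 34793 = (1859 + (2 - 9*44))/(17902 + 23820) + 34793 = (1859 + (2 - 396))/41722 + 34793 = (1859 - 394)*(1/41722) + 34793 = 1465*(1/41722) + 34793 = 1465/41722 + 34793 = 1451635011/41722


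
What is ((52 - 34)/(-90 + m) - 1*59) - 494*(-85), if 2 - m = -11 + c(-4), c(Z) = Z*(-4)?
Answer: 1299855/31 ≈ 41931.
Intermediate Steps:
c(Z) = -4*Z
m = -3 (m = 2 - (-11 - 4*(-4)) = 2 - (-11 + 16) = 2 - 1*5 = 2 - 5 = -3)
((52 - 34)/(-90 + m) - 1*59) - 494*(-85) = ((52 - 34)/(-90 - 3) - 1*59) - 494*(-85) = (18/(-93) - 59) + 41990 = (18*(-1/93) - 59) + 41990 = (-6/31 - 59) + 41990 = -1835/31 + 41990 = 1299855/31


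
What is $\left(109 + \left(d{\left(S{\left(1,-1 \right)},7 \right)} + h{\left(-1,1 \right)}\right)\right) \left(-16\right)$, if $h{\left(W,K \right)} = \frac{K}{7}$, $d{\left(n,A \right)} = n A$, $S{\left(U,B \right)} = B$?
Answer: $- \frac{11440}{7} \approx -1634.3$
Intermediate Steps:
$d{\left(n,A \right)} = A n$
$h{\left(W,K \right)} = \frac{K}{7}$ ($h{\left(W,K \right)} = K \frac{1}{7} = \frac{K}{7}$)
$\left(109 + \left(d{\left(S{\left(1,-1 \right)},7 \right)} + h{\left(-1,1 \right)}\right)\right) \left(-16\right) = \left(109 + \left(7 \left(-1\right) + \frac{1}{7} \cdot 1\right)\right) \left(-16\right) = \left(109 + \left(-7 + \frac{1}{7}\right)\right) \left(-16\right) = \left(109 - \frac{48}{7}\right) \left(-16\right) = \frac{715}{7} \left(-16\right) = - \frac{11440}{7}$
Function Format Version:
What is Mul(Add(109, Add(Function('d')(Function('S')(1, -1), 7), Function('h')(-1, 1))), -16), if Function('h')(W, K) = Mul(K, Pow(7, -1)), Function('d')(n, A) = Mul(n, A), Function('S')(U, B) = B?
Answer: Rational(-11440, 7) ≈ -1634.3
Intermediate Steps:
Function('d')(n, A) = Mul(A, n)
Function('h')(W, K) = Mul(Rational(1, 7), K) (Function('h')(W, K) = Mul(K, Rational(1, 7)) = Mul(Rational(1, 7), K))
Mul(Add(109, Add(Function('d')(Function('S')(1, -1), 7), Function('h')(-1, 1))), -16) = Mul(Add(109, Add(Mul(7, -1), Mul(Rational(1, 7), 1))), -16) = Mul(Add(109, Add(-7, Rational(1, 7))), -16) = Mul(Add(109, Rational(-48, 7)), -16) = Mul(Rational(715, 7), -16) = Rational(-11440, 7)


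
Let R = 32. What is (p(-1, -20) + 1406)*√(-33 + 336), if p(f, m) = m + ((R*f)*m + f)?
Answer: 2025*√303 ≈ 35249.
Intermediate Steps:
p(f, m) = f + m + 32*f*m (p(f, m) = m + ((32*f)*m + f) = m + (32*f*m + f) = m + (f + 32*f*m) = f + m + 32*f*m)
(p(-1, -20) + 1406)*√(-33 + 336) = ((-1 - 20 + 32*(-1)*(-20)) + 1406)*√(-33 + 336) = ((-1 - 20 + 640) + 1406)*√303 = (619 + 1406)*√303 = 2025*√303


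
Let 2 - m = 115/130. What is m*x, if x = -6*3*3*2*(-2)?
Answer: 3132/13 ≈ 240.92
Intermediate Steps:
m = 29/26 (m = 2 - 115/130 = 2 - 1*23/26 = 2 - 23/26 = 29/26 ≈ 1.1154)
x = 216 (x = -54*2*(-2) = -6*18*(-2) = -108*(-2) = 216)
m*x = (29/26)*216 = 3132/13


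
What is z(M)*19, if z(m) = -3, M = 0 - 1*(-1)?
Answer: -57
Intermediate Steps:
M = 1 (M = 0 + 1 = 1)
z(M)*19 = -3*19 = -57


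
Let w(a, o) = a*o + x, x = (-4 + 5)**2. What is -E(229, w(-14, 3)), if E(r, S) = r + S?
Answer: -188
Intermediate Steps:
x = 1 (x = 1**2 = 1)
w(a, o) = 1 + a*o (w(a, o) = a*o + 1 = 1 + a*o)
E(r, S) = S + r
-E(229, w(-14, 3)) = -((1 - 14*3) + 229) = -((1 - 42) + 229) = -(-41 + 229) = -1*188 = -188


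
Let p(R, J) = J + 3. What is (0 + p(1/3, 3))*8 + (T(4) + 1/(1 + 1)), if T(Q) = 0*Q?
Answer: 97/2 ≈ 48.500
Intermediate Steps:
p(R, J) = 3 + J
T(Q) = 0
(0 + p(1/3, 3))*8 + (T(4) + 1/(1 + 1)) = (0 + (3 + 3))*8 + (0 + 1/(1 + 1)) = (0 + 6)*8 + (0 + 1/2) = 6*8 + (0 + 1/2) = 48 + 1/2 = 97/2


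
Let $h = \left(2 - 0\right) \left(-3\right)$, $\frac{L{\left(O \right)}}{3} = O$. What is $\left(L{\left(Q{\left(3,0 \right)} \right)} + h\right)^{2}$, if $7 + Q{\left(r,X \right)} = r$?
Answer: $324$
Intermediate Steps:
$Q{\left(r,X \right)} = -7 + r$
$L{\left(O \right)} = 3 O$
$h = -6$ ($h = \left(2 + 0\right) \left(-3\right) = 2 \left(-3\right) = -6$)
$\left(L{\left(Q{\left(3,0 \right)} \right)} + h\right)^{2} = \left(3 \left(-7 + 3\right) - 6\right)^{2} = \left(3 \left(-4\right) - 6\right)^{2} = \left(-12 - 6\right)^{2} = \left(-18\right)^{2} = 324$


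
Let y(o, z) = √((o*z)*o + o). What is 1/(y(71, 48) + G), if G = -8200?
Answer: -8200/66997961 - √242039/66997961 ≈ -0.00012973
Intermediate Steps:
y(o, z) = √(o + z*o²) (y(o, z) = √(z*o² + o) = √(o + z*o²))
1/(y(71, 48) + G) = 1/(√(71*(1 + 71*48)) - 8200) = 1/(√(71*(1 + 3408)) - 8200) = 1/(√(71*3409) - 8200) = 1/(√242039 - 8200) = 1/(-8200 + √242039)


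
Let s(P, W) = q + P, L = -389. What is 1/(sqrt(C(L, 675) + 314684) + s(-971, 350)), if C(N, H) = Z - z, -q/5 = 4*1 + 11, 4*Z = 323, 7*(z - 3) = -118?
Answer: -29288/21821447 - 2*sqrt(61696607)/21821447 ≈ -0.0020621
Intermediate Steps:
z = -97/7 (z = 3 + (1/7)*(-118) = 3 - 118/7 = -97/7 ≈ -13.857)
Z = 323/4 (Z = (1/4)*323 = 323/4 ≈ 80.750)
q = -75 (q = -5*(4*1 + 11) = -5*(4 + 11) = -5*15 = -75)
C(N, H) = 2649/28 (C(N, H) = 323/4 - 1*(-97/7) = 323/4 + 97/7 = 2649/28)
s(P, W) = -75 + P
1/(sqrt(C(L, 675) + 314684) + s(-971, 350)) = 1/(sqrt(2649/28 + 314684) + (-75 - 971)) = 1/(sqrt(8813801/28) - 1046) = 1/(sqrt(61696607)/14 - 1046) = 1/(-1046 + sqrt(61696607)/14)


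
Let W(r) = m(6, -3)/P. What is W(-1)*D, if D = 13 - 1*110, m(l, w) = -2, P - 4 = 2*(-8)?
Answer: -97/6 ≈ -16.167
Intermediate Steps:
P = -12 (P = 4 + 2*(-8) = 4 - 16 = -12)
D = -97 (D = 13 - 110 = -97)
W(r) = ⅙ (W(r) = -2/(-12) = -2*(-1/12) = ⅙)
W(-1)*D = (⅙)*(-97) = -97/6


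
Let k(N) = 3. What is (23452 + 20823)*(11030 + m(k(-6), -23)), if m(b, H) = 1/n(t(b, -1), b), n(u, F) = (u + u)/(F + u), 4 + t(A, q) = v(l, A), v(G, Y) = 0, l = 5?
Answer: 3906870275/8 ≈ 4.8836e+8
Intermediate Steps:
t(A, q) = -4 (t(A, q) = -4 + 0 = -4)
n(u, F) = 2*u/(F + u) (n(u, F) = (2*u)/(F + u) = 2*u/(F + u))
m(b, H) = 1/2 - b/8 (m(b, H) = 1/(2*(-4)/(b - 4)) = 1/(2*(-4)/(-4 + b)) = 1/(-8/(-4 + b)) = 1/2 - b/8)
(23452 + 20823)*(11030 + m(k(-6), -23)) = (23452 + 20823)*(11030 + (1/2 - 1/8*3)) = 44275*(11030 + (1/2 - 3/8)) = 44275*(11030 + 1/8) = 44275*(88241/8) = 3906870275/8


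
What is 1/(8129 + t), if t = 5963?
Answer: 1/14092 ≈ 7.0962e-5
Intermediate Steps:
1/(8129 + t) = 1/(8129 + 5963) = 1/14092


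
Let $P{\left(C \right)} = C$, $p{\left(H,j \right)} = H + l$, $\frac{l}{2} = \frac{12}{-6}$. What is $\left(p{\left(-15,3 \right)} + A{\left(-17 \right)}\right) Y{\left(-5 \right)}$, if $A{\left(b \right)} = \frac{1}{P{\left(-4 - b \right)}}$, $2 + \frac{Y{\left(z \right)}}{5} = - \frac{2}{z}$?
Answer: $\frac{1968}{13} \approx 151.38$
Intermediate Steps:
$l = -4$ ($l = 2 \frac{12}{-6} = 2 \cdot 12 \left(- \frac{1}{6}\right) = 2 \left(-2\right) = -4$)
$p{\left(H,j \right)} = -4 + H$ ($p{\left(H,j \right)} = H - 4 = -4 + H$)
$Y{\left(z \right)} = -10 - \frac{10}{z}$ ($Y{\left(z \right)} = -10 + 5 \left(- \frac{2}{z}\right) = -10 - \frac{10}{z}$)
$A{\left(b \right)} = \frac{1}{-4 - b}$
$\left(p{\left(-15,3 \right)} + A{\left(-17 \right)}\right) Y{\left(-5 \right)} = \left(\left(-4 - 15\right) - \frac{1}{4 - 17}\right) \left(-10 - \frac{10}{-5}\right) = \left(-19 - \frac{1}{-13}\right) \left(-10 - -2\right) = \left(-19 - - \frac{1}{13}\right) \left(-10 + 2\right) = \left(-19 + \frac{1}{13}\right) \left(-8\right) = \left(- \frac{246}{13}\right) \left(-8\right) = \frac{1968}{13}$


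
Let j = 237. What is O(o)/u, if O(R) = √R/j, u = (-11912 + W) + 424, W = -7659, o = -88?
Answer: -2*I*√22/4537839 ≈ -2.0672e-6*I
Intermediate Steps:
u = -19147 (u = (-11912 - 7659) + 424 = -19571 + 424 = -19147)
O(R) = √R/237
O(o)/u = (√(-88)/237)/(-19147) = ((2*I*√22)/237)*(-1/19147) = (2*I*√22/237)*(-1/19147) = -2*I*√22/4537839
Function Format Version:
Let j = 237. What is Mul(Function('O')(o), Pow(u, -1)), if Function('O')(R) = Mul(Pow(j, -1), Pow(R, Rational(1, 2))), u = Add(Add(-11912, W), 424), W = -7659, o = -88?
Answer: Mul(Rational(-2, 4537839), I, Pow(22, Rational(1, 2))) ≈ Mul(-2.0672e-6, I)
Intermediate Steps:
u = -19147 (u = Add(Add(-11912, -7659), 424) = Add(-19571, 424) = -19147)
Function('O')(R) = Mul(Rational(1, 237), Pow(R, Rational(1, 2))) (Function('O')(R) = Mul(Pow(237, -1), Pow(R, Rational(1, 2))) = Mul(Rational(1, 237), Pow(R, Rational(1, 2))))
Mul(Function('O')(o), Pow(u, -1)) = Mul(Mul(Rational(1, 237), Pow(-88, Rational(1, 2))), Pow(-19147, -1)) = Mul(Mul(Rational(1, 237), Mul(2, I, Pow(22, Rational(1, 2)))), Rational(-1, 19147)) = Mul(Mul(Rational(2, 237), I, Pow(22, Rational(1, 2))), Rational(-1, 19147)) = Mul(Rational(-2, 4537839), I, Pow(22, Rational(1, 2)))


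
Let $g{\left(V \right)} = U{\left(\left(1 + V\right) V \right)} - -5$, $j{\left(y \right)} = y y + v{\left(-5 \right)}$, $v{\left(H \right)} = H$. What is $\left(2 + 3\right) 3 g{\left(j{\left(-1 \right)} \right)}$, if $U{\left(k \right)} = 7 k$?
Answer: $1335$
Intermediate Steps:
$j{\left(y \right)} = -5 + y^{2}$ ($j{\left(y \right)} = y y - 5 = y^{2} - 5 = -5 + y^{2}$)
$g{\left(V \right)} = 5 + 7 V \left(1 + V\right)$ ($g{\left(V \right)} = 7 \left(1 + V\right) V - -5 = 7 V \left(1 + V\right) + 5 = 5 + 7 V \left(1 + V\right)$)
$\left(2 + 3\right) 3 g{\left(j{\left(-1 \right)} \right)} = \left(2 + 3\right) 3 \left(5 + 7 \left(-5 + \left(-1\right)^{2}\right) \left(1 - \left(5 - \left(-1\right)^{2}\right)\right)\right) = 5 \cdot 3 \left(5 + 7 \left(-5 + 1\right) \left(1 + \left(-5 + 1\right)\right)\right) = 15 \left(5 + 7 \left(-4\right) \left(1 - 4\right)\right) = 15 \left(5 + 7 \left(-4\right) \left(-3\right)\right) = 15 \left(5 + 84\right) = 15 \cdot 89 = 1335$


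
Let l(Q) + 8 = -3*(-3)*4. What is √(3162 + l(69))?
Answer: √3190 ≈ 56.480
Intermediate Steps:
l(Q) = 28 (l(Q) = -8 - 3*(-3)*4 = -8 + 9*4 = -8 + 36 = 28)
√(3162 + l(69)) = √(3162 + 28) = √3190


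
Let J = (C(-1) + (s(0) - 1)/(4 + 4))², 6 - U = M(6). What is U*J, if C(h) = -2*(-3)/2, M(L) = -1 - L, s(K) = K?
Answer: 6877/64 ≈ 107.45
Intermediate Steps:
U = 13 (U = 6 - (-1 - 1*6) = 6 - (-1 - 6) = 6 - 1*(-7) = 6 + 7 = 13)
C(h) = 3 (C(h) = 6*(½) = 3)
J = 529/64 (J = (3 + (0 - 1)/(4 + 4))² = (3 - 1/8)² = (3 - 1*⅛)² = (3 - ⅛)² = (23/8)² = 529/64 ≈ 8.2656)
U*J = 13*(529/64) = 6877/64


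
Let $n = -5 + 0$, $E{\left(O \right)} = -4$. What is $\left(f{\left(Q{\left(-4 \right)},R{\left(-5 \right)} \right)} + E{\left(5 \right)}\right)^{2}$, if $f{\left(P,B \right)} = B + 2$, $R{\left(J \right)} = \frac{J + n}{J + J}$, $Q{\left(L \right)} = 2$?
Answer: $1$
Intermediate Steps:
$n = -5$
$R{\left(J \right)} = \frac{-5 + J}{2 J}$ ($R{\left(J \right)} = \frac{J - 5}{J + J} = \frac{-5 + J}{2 J}$)
$f{\left(P,B \right)} = 2 + B$
$\left(f{\left(Q{\left(-4 \right)},R{\left(-5 \right)} \right)} + E{\left(5 \right)}\right)^{2} = \left(\left(2 + \frac{-5 - 5}{2 \left(-5\right)}\right) - 4\right)^{2} = \left(\left(2 + \frac{1}{2} \left(- \frac{1}{5}\right) \left(-10\right)\right) - 4\right)^{2} = \left(\left(2 + 1\right) - 4\right)^{2} = \left(3 - 4\right)^{2} = \left(-1\right)^{2} = 1$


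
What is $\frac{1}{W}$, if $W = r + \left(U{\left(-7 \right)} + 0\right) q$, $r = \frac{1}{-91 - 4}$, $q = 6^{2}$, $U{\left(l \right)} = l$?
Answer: $- \frac{95}{23941} \approx -0.0039681$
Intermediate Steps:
$q = 36$
$r = - \frac{1}{95}$ ($r = \frac{1}{-95} = - \frac{1}{95} \approx -0.010526$)
$W = - \frac{23941}{95}$ ($W = - \frac{1}{95} + \left(-7 + 0\right) 36 = - \frac{1}{95} - 252 = - \frac{23941}{95} \approx -252.01$)
$\frac{1}{W} = \frac{1}{- \frac{23941}{95}} = - \frac{95}{23941}$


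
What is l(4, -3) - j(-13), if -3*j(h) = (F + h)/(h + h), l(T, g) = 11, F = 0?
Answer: 67/6 ≈ 11.167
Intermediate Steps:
j(h) = -⅙ (j(h) = -(0 + h)/(3*(h + h)) = -h/(3*(2*h)) = -h*1/(2*h)/3 = -⅓*½ = -⅙)
l(4, -3) - j(-13) = 11 - 1*(-⅙) = 11 + ⅙ = 67/6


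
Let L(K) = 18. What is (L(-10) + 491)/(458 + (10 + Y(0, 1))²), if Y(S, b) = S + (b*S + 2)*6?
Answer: 509/942 ≈ 0.54034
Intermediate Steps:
Y(S, b) = 12 + S + 6*S*b (Y(S, b) = S + (S*b + 2)*6 = S + (2 + S*b)*6 = S + (12 + 6*S*b) = 12 + S + 6*S*b)
(L(-10) + 491)/(458 + (10 + Y(0, 1))²) = (18 + 491)/(458 + (10 + (12 + 0 + 6*0*1))²) = 509/(458 + (10 + (12 + 0 + 0))²) = 509/(458 + (10 + 12)²) = 509/(458 + 22²) = 509/(458 + 484) = 509/942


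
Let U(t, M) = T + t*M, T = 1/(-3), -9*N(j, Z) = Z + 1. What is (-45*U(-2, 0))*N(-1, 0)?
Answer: -5/3 ≈ -1.6667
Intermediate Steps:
N(j, Z) = -1/9 - Z/9 (N(j, Z) = -(Z + 1)/9 = -(1 + Z)/9 = -1/9 - Z/9)
T = -1/3 ≈ -0.33333
U(t, M) = -1/3 + M*t (U(t, M) = -1/3 + t*M = -1/3 + M*t)
(-45*U(-2, 0))*N(-1, 0) = (-45*(-1/3 + 0*(-2)))*(-1/9 - 1/9*0) = (-45*(-1/3 + 0))*(-1/9 + 0) = -45*(-1/3)*(-1/9) = 15*(-1/9) = -5/3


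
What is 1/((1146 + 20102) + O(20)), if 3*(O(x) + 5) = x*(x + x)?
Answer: 3/64529 ≈ 4.6491e-5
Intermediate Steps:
O(x) = -5 + 2*x²/3 (O(x) = -5 + (x*(x + x))/3 = -5 + (x*(2*x))/3 = -5 + (2*x²)/3 = -5 + 2*x²/3)
1/((1146 + 20102) + O(20)) = 1/((1146 + 20102) + (-5 + (⅔)*20²)) = 1/(21248 + (-5 + (⅔)*400)) = 1/(21248 + (-5 + 800/3)) = 1/(21248 + 785/3) = 1/(64529/3) = 3/64529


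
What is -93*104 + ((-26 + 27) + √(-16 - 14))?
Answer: -9671 + I*√30 ≈ -9671.0 + 5.4772*I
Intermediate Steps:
-93*104 + ((-26 + 27) + √(-16 - 14)) = -9672 + (1 + √(-30)) = -9672 + (1 + I*√30) = -9671 + I*√30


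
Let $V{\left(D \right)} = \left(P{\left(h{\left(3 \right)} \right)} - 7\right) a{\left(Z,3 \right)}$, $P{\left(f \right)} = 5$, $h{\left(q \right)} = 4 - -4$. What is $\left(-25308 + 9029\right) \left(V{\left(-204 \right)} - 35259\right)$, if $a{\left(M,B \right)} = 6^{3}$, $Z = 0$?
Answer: $581013789$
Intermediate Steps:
$h{\left(q \right)} = 8$ ($h{\left(q \right)} = 4 + 4 = 8$)
$a{\left(M,B \right)} = 216$
$V{\left(D \right)} = -432$ ($V{\left(D \right)} = \left(5 - 7\right) 216 = \left(-2\right) 216 = -432$)
$\left(-25308 + 9029\right) \left(V{\left(-204 \right)} - 35259\right) = \left(-25308 + 9029\right) \left(-432 - 35259\right) = \left(-16279\right) \left(-35691\right) = 581013789$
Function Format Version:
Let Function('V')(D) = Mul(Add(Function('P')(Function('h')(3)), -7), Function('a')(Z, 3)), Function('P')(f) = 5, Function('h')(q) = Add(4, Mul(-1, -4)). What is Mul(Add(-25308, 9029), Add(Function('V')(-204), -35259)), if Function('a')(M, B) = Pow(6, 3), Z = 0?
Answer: 581013789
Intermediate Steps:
Function('h')(q) = 8 (Function('h')(q) = Add(4, 4) = 8)
Function('a')(M, B) = 216
Function('V')(D) = -432 (Function('V')(D) = Mul(Add(5, -7), 216) = Mul(-2, 216) = -432)
Mul(Add(-25308, 9029), Add(Function('V')(-204), -35259)) = Mul(Add(-25308, 9029), Add(-432, -35259)) = Mul(-16279, -35691) = 581013789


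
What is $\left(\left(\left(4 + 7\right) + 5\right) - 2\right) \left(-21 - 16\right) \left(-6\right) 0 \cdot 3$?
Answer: $0$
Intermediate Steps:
$\left(\left(\left(4 + 7\right) + 5\right) - 2\right) \left(-21 - 16\right) \left(-6\right) 0 \cdot 3 = \left(\left(11 + 5\right) - 2\right) \left(-37\right) \left(-6\right) 0 = \left(16 - 2\right) \left(-37\right) \left(-6\right) 0 = 14 \left(-37\right) \left(-6\right) 0 = \left(-518\right) \left(-6\right) 0 = 3108 \cdot 0 = 0$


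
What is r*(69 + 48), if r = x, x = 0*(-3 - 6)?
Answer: 0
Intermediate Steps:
x = 0 (x = 0*(-9) = 0)
r = 0
r*(69 + 48) = 0*(69 + 48) = 0*117 = 0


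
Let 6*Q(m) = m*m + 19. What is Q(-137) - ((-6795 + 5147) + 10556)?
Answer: -17330/3 ≈ -5776.7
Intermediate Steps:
Q(m) = 19/6 + m²/6 (Q(m) = (m*m + 19)/6 = (m² + 19)/6 = (19 + m²)/6 = 19/6 + m²/6)
Q(-137) - ((-6795 + 5147) + 10556) = (19/6 + (⅙)*(-137)²) - ((-6795 + 5147) + 10556) = (19/6 + (⅙)*18769) - (-1648 + 10556) = (19/6 + 18769/6) - 1*8908 = 9394/3 - 8908 = -17330/3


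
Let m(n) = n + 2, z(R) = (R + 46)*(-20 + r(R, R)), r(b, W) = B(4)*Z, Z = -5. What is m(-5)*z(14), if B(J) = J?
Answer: 7200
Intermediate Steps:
r(b, W) = -20 (r(b, W) = 4*(-5) = -20)
z(R) = -1840 - 40*R (z(R) = (R + 46)*(-20 - 20) = (46 + R)*(-40) = -1840 - 40*R)
m(n) = 2 + n
m(-5)*z(14) = (2 - 5)*(-1840 - 40*14) = -3*(-1840 - 560) = -3*(-2400) = 7200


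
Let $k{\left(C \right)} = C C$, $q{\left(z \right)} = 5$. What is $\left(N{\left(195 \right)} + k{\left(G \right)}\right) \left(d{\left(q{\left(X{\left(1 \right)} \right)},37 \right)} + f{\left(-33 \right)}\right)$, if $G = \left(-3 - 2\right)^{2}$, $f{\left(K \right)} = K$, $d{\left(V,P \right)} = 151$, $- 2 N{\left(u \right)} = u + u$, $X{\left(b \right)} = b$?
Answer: $50740$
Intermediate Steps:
$N{\left(u \right)} = - u$ ($N{\left(u \right)} = - \frac{u + u}{2} = - \frac{2 u}{2} = - u$)
$G = 25$ ($G = \left(-5\right)^{2} = 25$)
$k{\left(C \right)} = C^{2}$
$\left(N{\left(195 \right)} + k{\left(G \right)}\right) \left(d{\left(q{\left(X{\left(1 \right)} \right)},37 \right)} + f{\left(-33 \right)}\right) = \left(\left(-1\right) 195 + 25^{2}\right) \left(151 - 33\right) = \left(-195 + 625\right) 118 = 430 \cdot 118 = 50740$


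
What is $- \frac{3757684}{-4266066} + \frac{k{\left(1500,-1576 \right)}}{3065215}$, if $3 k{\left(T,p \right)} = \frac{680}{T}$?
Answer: $\frac{61704160750232}{70052193718875} \approx 0.88083$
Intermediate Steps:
$k{\left(T,p \right)} = \frac{680}{3 T}$ ($k{\left(T,p \right)} = \frac{680 \frac{1}{T}}{3} = \frac{680}{3 T}$)
$- \frac{3757684}{-4266066} + \frac{k{\left(1500,-1576 \right)}}{3065215} = - \frac{3757684}{-4266066} + \frac{\frac{680}{3} \cdot \frac{1}{1500}}{3065215} = \left(-3757684\right) \left(- \frac{1}{4266066}\right) + \frac{680}{3} \cdot \frac{1}{1500} \cdot \frac{1}{3065215} = \frac{268406}{304719} + \frac{34}{225} \cdot \frac{1}{3065215} = \frac{268406}{304719} + \frac{34}{689673375} = \frac{61704160750232}{70052193718875}$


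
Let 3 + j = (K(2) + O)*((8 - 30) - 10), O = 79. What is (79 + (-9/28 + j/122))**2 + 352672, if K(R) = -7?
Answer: 1039258676633/2917264 ≈ 3.5624e+5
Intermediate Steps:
j = -2307 (j = -3 + (-7 + 79)*((8 - 30) - 10) = -3 + 72*(-22 - 10) = -3 + 72*(-32) = -3 - 2304 = -2307)
(79 + (-9/28 + j/122))**2 + 352672 = (79 + (-9/28 - 2307/122))**2 + 352672 = (79 - 32847/1708)**2 + 352672 = (102085/1708)**2 + 352672 = 10421347225/2917264 + 352672 = 1039258676633/2917264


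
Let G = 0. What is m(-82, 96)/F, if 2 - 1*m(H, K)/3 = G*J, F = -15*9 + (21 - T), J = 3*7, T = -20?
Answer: -3/47 ≈ -0.063830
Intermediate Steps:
J = 21
F = -94 (F = -15*9 + (21 - 1*(-20)) = -135 + (21 + 20) = -135 + 41 = -94)
m(H, K) = 6 (m(H, K) = 6 - 0*21 = 6 - 3*0 = 6 + 0 = 6)
m(-82, 96)/F = 6/(-94) = 6*(-1/94) = -3/47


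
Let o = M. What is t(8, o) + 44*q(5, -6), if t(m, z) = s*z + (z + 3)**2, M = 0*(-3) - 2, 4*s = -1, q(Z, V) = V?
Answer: -525/2 ≈ -262.50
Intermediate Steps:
s = -1/4 (s = (1/4)*(-1) = -1/4 ≈ -0.25000)
M = -2 (M = 0 - 2 = -2)
o = -2
t(m, z) = (3 + z)**2 - z/4 (t(m, z) = -z/4 + (z + 3)**2 = -z/4 + (3 + z)**2 = (3 + z)**2 - z/4)
t(8, o) + 44*q(5, -6) = ((3 - 2)**2 - 1/4*(-2)) + 44*(-6) = (1**2 + 1/2) - 264 = (1 + 1/2) - 264 = 3/2 - 264 = -525/2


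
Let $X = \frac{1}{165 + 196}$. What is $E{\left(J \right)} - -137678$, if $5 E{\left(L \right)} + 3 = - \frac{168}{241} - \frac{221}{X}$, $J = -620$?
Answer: $\frac{146673878}{1205} \approx 1.2172 \cdot 10^{5}$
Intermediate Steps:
$X = \frac{1}{361} \approx 0.0027701$
$E{\left(L \right)} = - \frac{19228112}{1205}$ ($E{\left(L \right)} = - \frac{3}{5} + \frac{- \frac{168}{241} - 221 \frac{1}{\frac{1}{361}}}{5} = - \frac{3}{5} + \frac{\left(-168\right) \frac{1}{241} - 79781}{5} = - \frac{3}{5} + \frac{- \frac{168}{241} - 79781}{5} = - \frac{3}{5} + \frac{1}{5} \left(- \frac{19227389}{241}\right) = - \frac{3}{5} - \frac{19227389}{1205} = - \frac{19228112}{1205}$)
$E{\left(J \right)} - -137678 = - \frac{19228112}{1205} - -137678 = - \frac{19228112}{1205} + 137678 = \frac{146673878}{1205}$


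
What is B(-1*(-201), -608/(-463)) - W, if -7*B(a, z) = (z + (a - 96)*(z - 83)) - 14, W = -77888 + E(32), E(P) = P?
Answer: 256308375/3241 ≈ 79083.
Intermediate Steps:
W = -77856 (W = -77888 + 32 = -77856)
B(a, z) = 2 - z/7 - (-96 + a)*(-83 + z)/7 (B(a, z) = -((z + (a - 96)*(z - 83)) - 14)/7 = -((z + (-96 + a)*(-83 + z)) - 14)/7 = -(-14 + z + (-96 + a)*(-83 + z))/7 = 2 - z/7 - (-96 + a)*(-83 + z)/7)
B(-1*(-201), -608/(-463)) - W = (-7954/7 + 83*(-1*(-201))/7 + 95*(-608/(-463))/7 - (-1*(-201))*(-608/(-463))/7) - 1*(-77856) = (-7954/7 + (83/7)*201 + 95*(-608*(-1/463))/7 - ⅐*201*(-608*(-1/463))) + 77856 = (-7954/7 + 16683/7 + (95/7)*(608/463) - ⅐*201*608/463) + 77856 = (-7954/7 + 16683/7 + 57760/3241 - 122208/3241) + 77856 = 3977079/3241 + 77856 = 256308375/3241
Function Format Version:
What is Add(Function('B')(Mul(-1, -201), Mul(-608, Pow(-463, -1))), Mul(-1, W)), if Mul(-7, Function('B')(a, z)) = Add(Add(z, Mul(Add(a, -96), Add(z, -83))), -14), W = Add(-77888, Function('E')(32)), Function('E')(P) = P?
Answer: Rational(256308375, 3241) ≈ 79083.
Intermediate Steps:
W = -77856 (W = Add(-77888, 32) = -77856)
Function('B')(a, z) = Add(2, Mul(Rational(-1, 7), z), Mul(Rational(-1, 7), Add(-96, a), Add(-83, z))) (Function('B')(a, z) = Mul(Rational(-1, 7), Add(Add(z, Mul(Add(a, -96), Add(z, -83))), -14)) = Mul(Rational(-1, 7), Add(Add(z, Mul(Add(-96, a), Add(-83, z))), -14)) = Mul(Rational(-1, 7), Add(-14, z, Mul(Add(-96, a), Add(-83, z)))) = Add(2, Mul(Rational(-1, 7), z), Mul(Rational(-1, 7), Add(-96, a), Add(-83, z))))
Add(Function('B')(Mul(-1, -201), Mul(-608, Pow(-463, -1))), Mul(-1, W)) = Add(Add(Rational(-7954, 7), Mul(Rational(83, 7), Mul(-1, -201)), Mul(Rational(95, 7), Mul(-608, Pow(-463, -1))), Mul(Rational(-1, 7), Mul(-1, -201), Mul(-608, Pow(-463, -1)))), Mul(-1, -77856)) = Add(Add(Rational(-7954, 7), Mul(Rational(83, 7), 201), Mul(Rational(95, 7), Mul(-608, Rational(-1, 463))), Mul(Rational(-1, 7), 201, Mul(-608, Rational(-1, 463)))), 77856) = Add(Add(Rational(-7954, 7), Rational(16683, 7), Mul(Rational(95, 7), Rational(608, 463)), Mul(Rational(-1, 7), 201, Rational(608, 463))), 77856) = Add(Add(Rational(-7954, 7), Rational(16683, 7), Rational(57760, 3241), Rational(-122208, 3241)), 77856) = Add(Rational(3977079, 3241), 77856) = Rational(256308375, 3241)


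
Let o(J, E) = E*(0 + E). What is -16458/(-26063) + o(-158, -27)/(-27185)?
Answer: 428410803/708522655 ≈ 0.60465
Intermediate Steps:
o(J, E) = E² (o(J, E) = E*E = E²)
-16458/(-26063) + o(-158, -27)/(-27185) = -16458/(-26063) + (-27)²/(-27185) = -16458*(-1/26063) + 729*(-1/27185) = 16458/26063 - 729/27185 = 428410803/708522655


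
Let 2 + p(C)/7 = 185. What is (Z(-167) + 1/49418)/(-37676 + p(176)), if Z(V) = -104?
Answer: 5139471/1798568110 ≈ 0.0028575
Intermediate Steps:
p(C) = 1281 (p(C) = -14 + 7*185 = -14 + 1295 = 1281)
(Z(-167) + 1/49418)/(-37676 + p(176)) = (-104 + 1/49418)/(-37676 + 1281) = (-104 + 1/49418)/(-36395) = -5139471/49418*(-1/36395) = 5139471/1798568110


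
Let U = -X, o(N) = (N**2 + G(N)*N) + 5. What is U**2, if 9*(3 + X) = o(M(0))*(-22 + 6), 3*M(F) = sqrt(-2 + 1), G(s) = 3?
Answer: 876073/6561 + 30304*I/729 ≈ 133.53 + 41.569*I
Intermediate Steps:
M(F) = I/3 (M(F) = sqrt(-2 + 1)/3 = sqrt(-1)/3 = I/3)
o(N) = 5 + N**2 + 3*N (o(N) = (N**2 + 3*N) + 5 = 5 + N**2 + 3*N)
X = -947/81 - 16*I/9 (X = -3 + ((5 + (I/3)**2 + 3*(I/3))*(-22 + 6))/9 = -3 + ((5 - 1/9 + I)*(-16))/9 = -3 + ((44/9 + I)*(-16))/9 = -3 + (-704/9 - 16*I)/9 = -3 + (-704/81 - 16*I/9) = -947/81 - 16*I/9 ≈ -11.691 - 1.7778*I)
U = 947/81 + 16*I/9 (U = -(-947/81 - 16*I/9) = 947/81 + 16*I/9 ≈ 11.691 + 1.7778*I)
U**2 = (947/81 + 16*I/9)**2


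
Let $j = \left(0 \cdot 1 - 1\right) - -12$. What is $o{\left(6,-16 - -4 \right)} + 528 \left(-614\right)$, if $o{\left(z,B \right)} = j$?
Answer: $-324181$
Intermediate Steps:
$j = 11$ ($j = \left(0 - 1\right) + 12 = -1 + 12 = 11$)
$o{\left(z,B \right)} = 11$
$o{\left(6,-16 - -4 \right)} + 528 \left(-614\right) = 11 + 528 \left(-614\right) = 11 - 324192 = -324181$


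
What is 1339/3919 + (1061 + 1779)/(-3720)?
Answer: -153722/364467 ≈ -0.42177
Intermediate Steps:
1339/3919 + (1061 + 1779)/(-3720) = 1339*(1/3919) + 2840*(-1/3720) = 1339/3919 - 71/93 = -153722/364467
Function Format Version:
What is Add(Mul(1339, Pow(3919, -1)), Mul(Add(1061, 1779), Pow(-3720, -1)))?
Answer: Rational(-153722, 364467) ≈ -0.42177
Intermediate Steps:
Add(Mul(1339, Pow(3919, -1)), Mul(Add(1061, 1779), Pow(-3720, -1))) = Add(Mul(1339, Rational(1, 3919)), Mul(2840, Rational(-1, 3720))) = Add(Rational(1339, 3919), Rational(-71, 93)) = Rational(-153722, 364467)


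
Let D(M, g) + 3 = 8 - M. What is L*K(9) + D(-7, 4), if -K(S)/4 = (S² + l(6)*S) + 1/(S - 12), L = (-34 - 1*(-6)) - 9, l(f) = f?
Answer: 59828/3 ≈ 19943.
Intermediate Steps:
D(M, g) = 5 - M (D(M, g) = -3 + (8 - M) = 5 - M)
L = -37 (L = (-34 + 6) - 9 = -28 - 9 = -37)
K(S) = -24*S - 4*S² - 4/(-12 + S) (K(S) = -4*((S² + 6*S) + 1/(S - 12)) = -4*((S² + 6*S) + 1/(-12 + S)) = -4*(S² + 1/(-12 + S) + 6*S) = -24*S - 4*S² - 4/(-12 + S))
L*K(9) + D(-7, 4) = -148*(-1 - 1*9³ + 6*9² + 72*9)/(-12 + 9) + (5 - 1*(-7)) = -148*(-1 - 1*729 + 6*81 + 648)/(-3) + (5 + 7) = -148*(-1)*(-1 - 729 + 486 + 648)/3 + 12 = -148*(-1)*404/3 + 12 = -37*(-1616/3) + 12 = 59792/3 + 12 = 59828/3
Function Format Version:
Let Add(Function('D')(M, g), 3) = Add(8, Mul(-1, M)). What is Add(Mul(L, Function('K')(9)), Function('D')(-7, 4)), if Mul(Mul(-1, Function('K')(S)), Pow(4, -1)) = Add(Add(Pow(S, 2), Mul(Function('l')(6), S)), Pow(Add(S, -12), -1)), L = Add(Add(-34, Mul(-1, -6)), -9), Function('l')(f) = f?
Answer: Rational(59828, 3) ≈ 19943.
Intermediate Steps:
Function('D')(M, g) = Add(5, Mul(-1, M)) (Function('D')(M, g) = Add(-3, Add(8, Mul(-1, M))) = Add(5, Mul(-1, M)))
L = -37 (L = Add(Add(-34, 6), -9) = Add(-28, -9) = -37)
Function('K')(S) = Add(Mul(-24, S), Mul(-4, Pow(S, 2)), Mul(-4, Pow(Add(-12, S), -1))) (Function('K')(S) = Mul(-4, Add(Add(Pow(S, 2), Mul(6, S)), Pow(Add(S, -12), -1))) = Mul(-4, Add(Add(Pow(S, 2), Mul(6, S)), Pow(Add(-12, S), -1))) = Mul(-4, Add(Pow(S, 2), Pow(Add(-12, S), -1), Mul(6, S))) = Add(Mul(-24, S), Mul(-4, Pow(S, 2)), Mul(-4, Pow(Add(-12, S), -1))))
Add(Mul(L, Function('K')(9)), Function('D')(-7, 4)) = Add(Mul(-37, Mul(4, Pow(Add(-12, 9), -1), Add(-1, Mul(-1, Pow(9, 3)), Mul(6, Pow(9, 2)), Mul(72, 9)))), Add(5, Mul(-1, -7))) = Add(Mul(-37, Mul(4, Pow(-3, -1), Add(-1, Mul(-1, 729), Mul(6, 81), 648))), Add(5, 7)) = Add(Mul(-37, Mul(4, Rational(-1, 3), Add(-1, -729, 486, 648))), 12) = Add(Mul(-37, Mul(4, Rational(-1, 3), 404)), 12) = Add(Mul(-37, Rational(-1616, 3)), 12) = Add(Rational(59792, 3), 12) = Rational(59828, 3)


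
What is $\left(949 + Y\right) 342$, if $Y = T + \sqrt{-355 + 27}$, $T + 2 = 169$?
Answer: $381672 + 684 i \sqrt{82} \approx 3.8167 \cdot 10^{5} + 6193.9 i$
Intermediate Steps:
$T = 167$ ($T = -2 + 169 = 167$)
$Y = 167 + 2 i \sqrt{82}$ ($Y = 167 + \sqrt{-355 + 27} = 167 + \sqrt{-328} = 167 + 2 i \sqrt{82} \approx 167.0 + 18.111 i$)
$\left(949 + Y\right) 342 = \left(949 + \left(167 + 2 i \sqrt{82}\right)\right) 342 = \left(1116 + 2 i \sqrt{82}\right) 342 = 381672 + 684 i \sqrt{82}$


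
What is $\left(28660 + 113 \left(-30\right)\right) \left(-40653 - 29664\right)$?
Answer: $-1776910590$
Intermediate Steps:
$\left(28660 + 113 \left(-30\right)\right) \left(-40653 - 29664\right) = \left(28660 - 3390\right) \left(-70317\right) = 25270 \left(-70317\right) = -1776910590$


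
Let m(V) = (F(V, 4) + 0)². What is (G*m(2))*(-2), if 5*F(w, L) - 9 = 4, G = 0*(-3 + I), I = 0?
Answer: 0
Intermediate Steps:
G = 0 (G = 0*(-3 + 0) = 0*(-3) = 0)
F(w, L) = 13/5 (F(w, L) = 9/5 + (⅕)*4 = 9/5 + ⅘ = 13/5)
m(V) = 169/25 (m(V) = (13/5 + 0)² = (13/5)² = 169/25)
(G*m(2))*(-2) = (0*(169/25))*(-2) = 0*(-2) = 0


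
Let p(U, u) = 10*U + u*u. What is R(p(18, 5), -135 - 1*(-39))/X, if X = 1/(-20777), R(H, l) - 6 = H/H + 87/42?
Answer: -2638679/14 ≈ -1.8848e+5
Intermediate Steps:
p(U, u) = u² + 10*U (p(U, u) = 10*U + u² = u² + 10*U)
R(H, l) = 127/14 (R(H, l) = 6 + (H/H + 87/42) = 6 + (1 + 87*(1/42)) = 6 + (1 + 29/14) = 6 + 43/14 = 127/14)
X = -1/20777 ≈ -4.8130e-5
R(p(18, 5), -135 - 1*(-39))/X = 127/(14*(-1/20777)) = (127/14)*(-20777) = -2638679/14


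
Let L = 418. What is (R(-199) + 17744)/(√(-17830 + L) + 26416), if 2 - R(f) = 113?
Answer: 16635476/24922231 - 2519*I*√4353/49844462 ≈ 0.6675 - 0.0033343*I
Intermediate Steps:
R(f) = -111 (R(f) = 2 - 1*113 = 2 - 113 = -111)
(R(-199) + 17744)/(√(-17830 + L) + 26416) = (-111 + 17744)/(√(-17830 + 418) + 26416) = 17633/(√(-17412) + 26416) = 17633/(2*I*√4353 + 26416) = 17633/(26416 + 2*I*√4353)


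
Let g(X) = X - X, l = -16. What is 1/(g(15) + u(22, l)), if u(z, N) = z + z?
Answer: 1/44 ≈ 0.022727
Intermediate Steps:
u(z, N) = 2*z
g(X) = 0
1/(g(15) + u(22, l)) = 1/(0 + 2*22) = 1/(0 + 44) = 1/44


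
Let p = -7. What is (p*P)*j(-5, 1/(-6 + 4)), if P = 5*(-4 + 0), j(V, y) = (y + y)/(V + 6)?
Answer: -140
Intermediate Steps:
j(V, y) = 2*y/(6 + V) (j(V, y) = (2*y)/(6 + V) = 2*y/(6 + V))
P = -20 (P = 5*(-4) = -20)
(p*P)*j(-5, 1/(-6 + 4)) = (-7*(-20))*(2/((-6 + 4)*(6 - 5))) = 140*(2/(-2*1)) = 140*(2*(-½)*1) = 140*(-1) = -140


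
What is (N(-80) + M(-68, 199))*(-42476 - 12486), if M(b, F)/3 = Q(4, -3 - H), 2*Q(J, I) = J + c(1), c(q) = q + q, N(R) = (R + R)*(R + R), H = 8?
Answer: -1407521858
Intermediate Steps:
N(R) = 4*R² (N(R) = (2*R)*(2*R) = 4*R²)
c(q) = 2*q
Q(J, I) = 1 + J/2 (Q(J, I) = (J + 2*1)/2 = (J + 2)/2 = (2 + J)/2 = 1 + J/2)
M(b, F) = 9 (M(b, F) = 3*(1 + (½)*4) = 3*(1 + 2) = 3*3 = 9)
(N(-80) + M(-68, 199))*(-42476 - 12486) = (4*(-80)² + 9)*(-42476 - 12486) = (4*6400 + 9)*(-54962) = (25600 + 9)*(-54962) = 25609*(-54962) = -1407521858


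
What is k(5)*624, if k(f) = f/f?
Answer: 624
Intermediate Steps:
k(f) = 1
k(5)*624 = 1*624 = 624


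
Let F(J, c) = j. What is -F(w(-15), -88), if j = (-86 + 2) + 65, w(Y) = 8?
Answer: 19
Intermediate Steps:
j = -19 (j = -84 + 65 = -19)
F(J, c) = -19
-F(w(-15), -88) = -1*(-19) = 19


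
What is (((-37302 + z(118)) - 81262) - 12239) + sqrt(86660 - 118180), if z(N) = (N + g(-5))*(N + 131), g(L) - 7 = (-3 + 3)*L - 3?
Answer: -100425 + 4*I*sqrt(1970) ≈ -1.0043e+5 + 177.54*I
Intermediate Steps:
g(L) = 4 (g(L) = 7 + ((-3 + 3)*L - 3) = 7 + (0*L - 3) = 7 + (0 - 3) = 7 - 3 = 4)
z(N) = (4 + N)*(131 + N) (z(N) = (N + 4)*(N + 131) = (4 + N)*(131 + N))
(((-37302 + z(118)) - 81262) - 12239) + sqrt(86660 - 118180) = (((-37302 + (524 + 118**2 + 135*118)) - 81262) - 12239) + sqrt(86660 - 118180) = (((-37302 + (524 + 13924 + 15930)) - 81262) - 12239) + sqrt(-31520) = (((-37302 + 30378) - 81262) - 12239) + 4*I*sqrt(1970) = ((-6924 - 81262) - 12239) + 4*I*sqrt(1970) = (-88186 - 12239) + 4*I*sqrt(1970) = -100425 + 4*I*sqrt(1970)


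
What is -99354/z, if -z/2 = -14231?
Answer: -49677/14231 ≈ -3.4908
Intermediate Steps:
z = 28462 (z = -2*(-14231) = 28462)
-99354/z = -99354/28462 = -99354*1/28462 = -49677/14231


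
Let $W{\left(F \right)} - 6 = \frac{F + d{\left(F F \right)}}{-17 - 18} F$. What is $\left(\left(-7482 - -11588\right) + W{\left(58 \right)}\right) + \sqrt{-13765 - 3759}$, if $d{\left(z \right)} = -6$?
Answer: $\frac{140904}{35} + 2 i \sqrt{4381} \approx 4025.8 + 132.38 i$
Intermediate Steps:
$W{\left(F \right)} = 6 + F \left(\frac{6}{35} - \frac{F}{35}\right)$ ($W{\left(F \right)} = 6 + \frac{F - 6}{-17 - 18} F = 6 + \frac{-6 + F}{-35} F = 6 + \left(-6 + F\right) \left(- \frac{1}{35}\right) F = 6 + \left(\frac{6}{35} - \frac{F}{35}\right) F = 6 + F \left(\frac{6}{35} - \frac{F}{35}\right)$)
$\left(\left(-7482 - -11588\right) + W{\left(58 \right)}\right) + \sqrt{-13765 - 3759} = \left(\left(-7482 - -11588\right) + \left(6 - \frac{58^{2}}{35} + \frac{6}{35} \cdot 58\right)\right) + \sqrt{-13765 - 3759} = \left(\left(-7482 + 11588\right) + \left(6 - \frac{3364}{35} + \frac{348}{35}\right)\right) + \sqrt{-17524} = \left(4106 + \left(6 - \frac{3364}{35} + \frac{348}{35}\right)\right) + 2 i \sqrt{4381} = \left(4106 - \frac{2806}{35}\right) + 2 i \sqrt{4381} = \frac{140904}{35} + 2 i \sqrt{4381}$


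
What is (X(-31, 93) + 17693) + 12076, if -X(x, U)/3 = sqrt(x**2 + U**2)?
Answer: 29769 - 93*sqrt(10) ≈ 29475.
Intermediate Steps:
X(x, U) = -3*sqrt(U**2 + x**2) (X(x, U) = -3*sqrt(x**2 + U**2) = -3*sqrt(U**2 + x**2))
(X(-31, 93) + 17693) + 12076 = (-3*sqrt(93**2 + (-31)**2) + 17693) + 12076 = (-3*sqrt(8649 + 961) + 17693) + 12076 = (-93*sqrt(10) + 17693) + 12076 = (17693 - 93*sqrt(10)) + 12076 = 29769 - 93*sqrt(10)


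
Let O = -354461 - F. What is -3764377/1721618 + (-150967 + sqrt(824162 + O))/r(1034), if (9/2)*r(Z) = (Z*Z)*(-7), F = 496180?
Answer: -27003360019957/12884747500856 - 9*I*sqrt(26479)/14968184 ≈ -2.0958 - 9.7842e-5*I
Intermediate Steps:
O = -850641 (O = -354461 - 1*496180 = -354461 - 496180 = -850641)
r(Z) = -14*Z**2/9 (r(Z) = 2*((Z*Z)*(-7))/9 = 2*(Z**2*(-7))/9 = 2*(-7*Z**2)/9 = -14*Z**2/9)
-3764377/1721618 + (-150967 + sqrt(824162 + O))/r(1034) = -3764377/1721618 + (-150967 + sqrt(824162 - 850641))/((-14/9*1034**2)) = -3764377*1/1721618 + (-150967 + sqrt(-26479))/((-14/9*1069156)) = -3764377/1721618 + (-150967 + I*sqrt(26479))/(-14968184/9) = -3764377/1721618 + (-150967 + I*sqrt(26479))*(-9/14968184) = -3764377/1721618 + (1358703/14968184 - 9*I*sqrt(26479)/14968184) = -27003360019957/12884747500856 - 9*I*sqrt(26479)/14968184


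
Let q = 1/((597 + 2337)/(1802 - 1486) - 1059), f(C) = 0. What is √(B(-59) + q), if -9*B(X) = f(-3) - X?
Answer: I*√180355647365/165855 ≈ 2.5606*I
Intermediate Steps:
q = -158/165855 (q = 1/(2934/316 - 1059) = 1/(2934*(1/316) - 1059) = 1/(1467/158 - 1059) = 1/(-165855/158) = -158/165855 ≈ -0.00095264)
B(X) = X/9 (B(X) = -(0 - X)/9 = -(-1)*X/9 = X/9)
√(B(-59) + q) = √((⅑)*(-59) - 158/165855) = √(-59/9 - 158/165855) = √(-3262289/497565) = I*√180355647365/165855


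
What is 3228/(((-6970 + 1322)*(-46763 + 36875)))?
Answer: 269/4653952 ≈ 5.7800e-5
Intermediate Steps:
3228/(((-6970 + 1322)*(-46763 + 36875))) = 3228/((-5648*(-9888))) = 3228/55847424 = 3228*(1/55847424) = 269/4653952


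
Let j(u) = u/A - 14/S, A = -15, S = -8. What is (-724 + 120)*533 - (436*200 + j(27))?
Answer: -8182639/20 ≈ -4.0913e+5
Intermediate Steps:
j(u) = 7/4 - u/15 (j(u) = u/(-15) - 14/(-8) = u*(-1/15) - 14*(-1/8) = -u/15 + 7/4 = 7/4 - u/15)
(-724 + 120)*533 - (436*200 + j(27)) = (-724 + 120)*533 - (436*200 + (7/4 - 1/15*27)) = -604*533 - (87200 + (7/4 - 9/5)) = -321932 - (87200 - 1/20) = -321932 - 1*1743999/20 = -321932 - 1743999/20 = -8182639/20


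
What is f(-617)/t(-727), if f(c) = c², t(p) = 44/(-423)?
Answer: -161031447/44 ≈ -3.6598e+6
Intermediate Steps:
t(p) = -44/423 (t(p) = 44*(-1/423) = -44/423)
f(-617)/t(-727) = (-617)²/(-44/423) = 380689*(-423/44) = -161031447/44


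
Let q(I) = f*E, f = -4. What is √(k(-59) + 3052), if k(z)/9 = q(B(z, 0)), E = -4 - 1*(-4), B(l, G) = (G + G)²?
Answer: 2*√763 ≈ 55.245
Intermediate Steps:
B(l, G) = 4*G² (B(l, G) = (2*G)² = 4*G²)
E = 0 (E = -4 + 4 = 0)
q(I) = 0 (q(I) = -4*0 = 0)
k(z) = 0 (k(z) = 9*0 = 0)
√(k(-59) + 3052) = √(0 + 3052) = √3052 = 2*√763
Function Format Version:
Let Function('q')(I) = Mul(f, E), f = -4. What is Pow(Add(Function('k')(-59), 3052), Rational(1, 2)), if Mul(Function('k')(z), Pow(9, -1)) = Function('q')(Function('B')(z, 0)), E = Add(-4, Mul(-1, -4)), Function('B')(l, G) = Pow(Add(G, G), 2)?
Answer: Mul(2, Pow(763, Rational(1, 2))) ≈ 55.245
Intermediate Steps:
Function('B')(l, G) = Mul(4, Pow(G, 2)) (Function('B')(l, G) = Pow(Mul(2, G), 2) = Mul(4, Pow(G, 2)))
E = 0 (E = Add(-4, 4) = 0)
Function('q')(I) = 0 (Function('q')(I) = Mul(-4, 0) = 0)
Function('k')(z) = 0 (Function('k')(z) = Mul(9, 0) = 0)
Pow(Add(Function('k')(-59), 3052), Rational(1, 2)) = Pow(Add(0, 3052), Rational(1, 2)) = Pow(3052, Rational(1, 2)) = Mul(2, Pow(763, Rational(1, 2)))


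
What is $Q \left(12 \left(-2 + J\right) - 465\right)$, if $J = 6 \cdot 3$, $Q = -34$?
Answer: $9282$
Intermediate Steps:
$J = 18$
$Q \left(12 \left(-2 + J\right) - 465\right) = - 34 \left(12 \left(-2 + 18\right) - 465\right) = - 34 \left(12 \cdot 16 - 465\right) = - 34 \left(192 - 465\right) = \left(-34\right) \left(-273\right) = 9282$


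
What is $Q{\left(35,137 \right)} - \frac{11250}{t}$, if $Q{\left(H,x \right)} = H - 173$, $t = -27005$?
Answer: $- \frac{743088}{5401} \approx -137.58$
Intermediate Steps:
$Q{\left(H,x \right)} = -173 + H$
$Q{\left(35,137 \right)} - \frac{11250}{t} = \left(-173 + 35\right) - \frac{11250}{-27005} = -138 - - \frac{2250}{5401} = -138 + \frac{2250}{5401} = - \frac{743088}{5401}$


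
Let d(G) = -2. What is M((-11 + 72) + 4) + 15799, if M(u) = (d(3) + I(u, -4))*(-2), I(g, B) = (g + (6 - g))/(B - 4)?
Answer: 31609/2 ≈ 15805.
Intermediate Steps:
I(g, B) = 6/(-4 + B)
M(u) = 11/2 (M(u) = (-2 + 6/(-4 - 4))*(-2) = (-2 + 6/(-8))*(-2) = (-2 + 6*(-⅛))*(-2) = (-2 - ¾)*(-2) = -11/4*(-2) = 11/2)
M((-11 + 72) + 4) + 15799 = 11/2 + 15799 = 31609/2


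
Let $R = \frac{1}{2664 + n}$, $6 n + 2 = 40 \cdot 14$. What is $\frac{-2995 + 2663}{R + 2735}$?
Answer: $- \frac{228831}{1885099} \approx -0.12139$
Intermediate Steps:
$n = 93$ ($n = - \frac{1}{3} + \frac{40 \cdot 14}{6} = - \frac{1}{3} + \frac{1}{6} \cdot 560 = - \frac{1}{3} + \frac{280}{3} = 93$)
$R = \frac{1}{2757}$ ($R = \frac{1}{2664 + 93} = \frac{1}{2757} \approx 0.00036271$)
$\frac{-2995 + 2663}{R + 2735} = \frac{-2995 + 2663}{\frac{1}{2757} + 2735} = - \frac{332}{\frac{7540396}{2757}} = \left(-332\right) \frac{2757}{7540396} = - \frac{228831}{1885099}$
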